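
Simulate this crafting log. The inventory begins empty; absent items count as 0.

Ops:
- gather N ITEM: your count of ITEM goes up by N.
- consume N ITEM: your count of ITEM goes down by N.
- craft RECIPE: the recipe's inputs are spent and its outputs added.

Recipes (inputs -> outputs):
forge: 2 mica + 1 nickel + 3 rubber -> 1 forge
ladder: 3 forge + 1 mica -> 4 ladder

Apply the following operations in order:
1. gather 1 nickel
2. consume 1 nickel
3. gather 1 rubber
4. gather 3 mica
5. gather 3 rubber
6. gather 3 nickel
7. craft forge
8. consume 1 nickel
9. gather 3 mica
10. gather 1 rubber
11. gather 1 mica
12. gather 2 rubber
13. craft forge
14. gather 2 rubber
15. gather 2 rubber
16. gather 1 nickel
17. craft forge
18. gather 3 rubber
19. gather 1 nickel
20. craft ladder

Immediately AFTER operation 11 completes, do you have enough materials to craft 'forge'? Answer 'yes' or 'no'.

Answer: no

Derivation:
After 1 (gather 1 nickel): nickel=1
After 2 (consume 1 nickel): (empty)
After 3 (gather 1 rubber): rubber=1
After 4 (gather 3 mica): mica=3 rubber=1
After 5 (gather 3 rubber): mica=3 rubber=4
After 6 (gather 3 nickel): mica=3 nickel=3 rubber=4
After 7 (craft forge): forge=1 mica=1 nickel=2 rubber=1
After 8 (consume 1 nickel): forge=1 mica=1 nickel=1 rubber=1
After 9 (gather 3 mica): forge=1 mica=4 nickel=1 rubber=1
After 10 (gather 1 rubber): forge=1 mica=4 nickel=1 rubber=2
After 11 (gather 1 mica): forge=1 mica=5 nickel=1 rubber=2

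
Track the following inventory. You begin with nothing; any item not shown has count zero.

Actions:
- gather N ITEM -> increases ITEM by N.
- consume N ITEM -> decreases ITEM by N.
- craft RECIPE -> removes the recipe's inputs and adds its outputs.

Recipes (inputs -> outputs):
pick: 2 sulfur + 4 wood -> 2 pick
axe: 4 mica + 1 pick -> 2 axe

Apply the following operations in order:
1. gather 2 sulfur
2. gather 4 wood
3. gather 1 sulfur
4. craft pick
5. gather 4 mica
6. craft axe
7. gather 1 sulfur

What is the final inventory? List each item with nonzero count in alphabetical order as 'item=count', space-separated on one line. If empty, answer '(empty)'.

Answer: axe=2 pick=1 sulfur=2

Derivation:
After 1 (gather 2 sulfur): sulfur=2
After 2 (gather 4 wood): sulfur=2 wood=4
After 3 (gather 1 sulfur): sulfur=3 wood=4
After 4 (craft pick): pick=2 sulfur=1
After 5 (gather 4 mica): mica=4 pick=2 sulfur=1
After 6 (craft axe): axe=2 pick=1 sulfur=1
After 7 (gather 1 sulfur): axe=2 pick=1 sulfur=2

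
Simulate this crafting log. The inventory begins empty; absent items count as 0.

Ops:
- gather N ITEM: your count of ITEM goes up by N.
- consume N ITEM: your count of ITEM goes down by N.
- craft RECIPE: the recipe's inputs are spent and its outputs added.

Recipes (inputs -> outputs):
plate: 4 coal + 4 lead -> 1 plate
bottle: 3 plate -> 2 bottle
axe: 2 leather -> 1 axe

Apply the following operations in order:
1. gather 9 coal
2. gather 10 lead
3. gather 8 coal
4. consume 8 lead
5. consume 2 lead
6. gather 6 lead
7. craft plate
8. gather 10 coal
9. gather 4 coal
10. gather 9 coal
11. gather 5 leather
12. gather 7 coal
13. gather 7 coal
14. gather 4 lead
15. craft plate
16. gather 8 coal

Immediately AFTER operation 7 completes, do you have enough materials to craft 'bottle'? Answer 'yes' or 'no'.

Answer: no

Derivation:
After 1 (gather 9 coal): coal=9
After 2 (gather 10 lead): coal=9 lead=10
After 3 (gather 8 coal): coal=17 lead=10
After 4 (consume 8 lead): coal=17 lead=2
After 5 (consume 2 lead): coal=17
After 6 (gather 6 lead): coal=17 lead=6
After 7 (craft plate): coal=13 lead=2 plate=1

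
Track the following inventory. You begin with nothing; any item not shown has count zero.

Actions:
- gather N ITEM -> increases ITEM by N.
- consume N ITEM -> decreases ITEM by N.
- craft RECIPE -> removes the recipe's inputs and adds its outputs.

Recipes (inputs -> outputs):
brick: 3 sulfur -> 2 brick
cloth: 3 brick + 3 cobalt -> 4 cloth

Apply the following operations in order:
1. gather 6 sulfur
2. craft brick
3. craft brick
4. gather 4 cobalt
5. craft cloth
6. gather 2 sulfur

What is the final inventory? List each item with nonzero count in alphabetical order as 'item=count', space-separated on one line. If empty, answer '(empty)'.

Answer: brick=1 cloth=4 cobalt=1 sulfur=2

Derivation:
After 1 (gather 6 sulfur): sulfur=6
After 2 (craft brick): brick=2 sulfur=3
After 3 (craft brick): brick=4
After 4 (gather 4 cobalt): brick=4 cobalt=4
After 5 (craft cloth): brick=1 cloth=4 cobalt=1
After 6 (gather 2 sulfur): brick=1 cloth=4 cobalt=1 sulfur=2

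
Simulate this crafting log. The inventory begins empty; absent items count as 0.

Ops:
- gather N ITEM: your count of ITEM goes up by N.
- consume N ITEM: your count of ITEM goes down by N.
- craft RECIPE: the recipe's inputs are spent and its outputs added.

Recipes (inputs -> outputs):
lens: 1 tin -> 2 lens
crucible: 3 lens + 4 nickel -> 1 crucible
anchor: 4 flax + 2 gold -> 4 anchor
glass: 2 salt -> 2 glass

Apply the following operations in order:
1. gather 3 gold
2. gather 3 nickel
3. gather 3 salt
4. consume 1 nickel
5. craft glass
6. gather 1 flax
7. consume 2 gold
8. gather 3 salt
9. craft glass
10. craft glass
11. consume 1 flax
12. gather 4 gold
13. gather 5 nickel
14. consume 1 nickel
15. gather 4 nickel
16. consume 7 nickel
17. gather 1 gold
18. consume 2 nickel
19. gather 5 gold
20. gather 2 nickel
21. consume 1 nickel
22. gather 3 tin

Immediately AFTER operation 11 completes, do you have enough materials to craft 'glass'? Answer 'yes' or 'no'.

Answer: no

Derivation:
After 1 (gather 3 gold): gold=3
After 2 (gather 3 nickel): gold=3 nickel=3
After 3 (gather 3 salt): gold=3 nickel=3 salt=3
After 4 (consume 1 nickel): gold=3 nickel=2 salt=3
After 5 (craft glass): glass=2 gold=3 nickel=2 salt=1
After 6 (gather 1 flax): flax=1 glass=2 gold=3 nickel=2 salt=1
After 7 (consume 2 gold): flax=1 glass=2 gold=1 nickel=2 salt=1
After 8 (gather 3 salt): flax=1 glass=2 gold=1 nickel=2 salt=4
After 9 (craft glass): flax=1 glass=4 gold=1 nickel=2 salt=2
After 10 (craft glass): flax=1 glass=6 gold=1 nickel=2
After 11 (consume 1 flax): glass=6 gold=1 nickel=2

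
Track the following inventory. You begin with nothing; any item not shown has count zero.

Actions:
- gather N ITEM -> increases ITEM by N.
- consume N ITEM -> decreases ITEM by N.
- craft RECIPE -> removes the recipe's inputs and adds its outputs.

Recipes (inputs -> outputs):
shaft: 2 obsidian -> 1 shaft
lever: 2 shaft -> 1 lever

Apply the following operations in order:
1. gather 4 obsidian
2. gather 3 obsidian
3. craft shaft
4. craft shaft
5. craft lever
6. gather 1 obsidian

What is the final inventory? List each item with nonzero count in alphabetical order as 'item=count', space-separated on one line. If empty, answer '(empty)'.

After 1 (gather 4 obsidian): obsidian=4
After 2 (gather 3 obsidian): obsidian=7
After 3 (craft shaft): obsidian=5 shaft=1
After 4 (craft shaft): obsidian=3 shaft=2
After 5 (craft lever): lever=1 obsidian=3
After 6 (gather 1 obsidian): lever=1 obsidian=4

Answer: lever=1 obsidian=4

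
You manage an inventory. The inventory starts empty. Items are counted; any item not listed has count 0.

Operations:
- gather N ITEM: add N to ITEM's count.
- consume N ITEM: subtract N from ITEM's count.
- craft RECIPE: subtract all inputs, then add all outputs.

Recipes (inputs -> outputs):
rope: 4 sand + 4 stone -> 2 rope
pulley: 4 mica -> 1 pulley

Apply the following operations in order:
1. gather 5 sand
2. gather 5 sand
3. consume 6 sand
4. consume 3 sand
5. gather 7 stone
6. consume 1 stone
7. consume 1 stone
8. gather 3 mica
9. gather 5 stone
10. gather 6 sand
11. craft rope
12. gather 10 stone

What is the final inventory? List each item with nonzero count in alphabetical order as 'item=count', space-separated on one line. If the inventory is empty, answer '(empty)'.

After 1 (gather 5 sand): sand=5
After 2 (gather 5 sand): sand=10
After 3 (consume 6 sand): sand=4
After 4 (consume 3 sand): sand=1
After 5 (gather 7 stone): sand=1 stone=7
After 6 (consume 1 stone): sand=1 stone=6
After 7 (consume 1 stone): sand=1 stone=5
After 8 (gather 3 mica): mica=3 sand=1 stone=5
After 9 (gather 5 stone): mica=3 sand=1 stone=10
After 10 (gather 6 sand): mica=3 sand=7 stone=10
After 11 (craft rope): mica=3 rope=2 sand=3 stone=6
After 12 (gather 10 stone): mica=3 rope=2 sand=3 stone=16

Answer: mica=3 rope=2 sand=3 stone=16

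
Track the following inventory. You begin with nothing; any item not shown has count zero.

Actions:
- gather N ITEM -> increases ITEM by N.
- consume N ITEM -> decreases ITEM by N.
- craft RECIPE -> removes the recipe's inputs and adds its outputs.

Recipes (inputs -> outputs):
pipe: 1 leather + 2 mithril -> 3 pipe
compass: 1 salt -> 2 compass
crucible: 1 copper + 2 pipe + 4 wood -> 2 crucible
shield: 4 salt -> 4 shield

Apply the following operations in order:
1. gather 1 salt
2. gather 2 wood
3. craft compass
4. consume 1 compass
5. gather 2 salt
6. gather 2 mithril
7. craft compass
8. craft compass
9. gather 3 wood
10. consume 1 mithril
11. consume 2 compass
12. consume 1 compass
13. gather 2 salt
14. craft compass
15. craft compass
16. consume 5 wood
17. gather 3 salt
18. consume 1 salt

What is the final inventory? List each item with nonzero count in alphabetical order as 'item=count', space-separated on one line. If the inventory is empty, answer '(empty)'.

Answer: compass=6 mithril=1 salt=2

Derivation:
After 1 (gather 1 salt): salt=1
After 2 (gather 2 wood): salt=1 wood=2
After 3 (craft compass): compass=2 wood=2
After 4 (consume 1 compass): compass=1 wood=2
After 5 (gather 2 salt): compass=1 salt=2 wood=2
After 6 (gather 2 mithril): compass=1 mithril=2 salt=2 wood=2
After 7 (craft compass): compass=3 mithril=2 salt=1 wood=2
After 8 (craft compass): compass=5 mithril=2 wood=2
After 9 (gather 3 wood): compass=5 mithril=2 wood=5
After 10 (consume 1 mithril): compass=5 mithril=1 wood=5
After 11 (consume 2 compass): compass=3 mithril=1 wood=5
After 12 (consume 1 compass): compass=2 mithril=1 wood=5
After 13 (gather 2 salt): compass=2 mithril=1 salt=2 wood=5
After 14 (craft compass): compass=4 mithril=1 salt=1 wood=5
After 15 (craft compass): compass=6 mithril=1 wood=5
After 16 (consume 5 wood): compass=6 mithril=1
After 17 (gather 3 salt): compass=6 mithril=1 salt=3
After 18 (consume 1 salt): compass=6 mithril=1 salt=2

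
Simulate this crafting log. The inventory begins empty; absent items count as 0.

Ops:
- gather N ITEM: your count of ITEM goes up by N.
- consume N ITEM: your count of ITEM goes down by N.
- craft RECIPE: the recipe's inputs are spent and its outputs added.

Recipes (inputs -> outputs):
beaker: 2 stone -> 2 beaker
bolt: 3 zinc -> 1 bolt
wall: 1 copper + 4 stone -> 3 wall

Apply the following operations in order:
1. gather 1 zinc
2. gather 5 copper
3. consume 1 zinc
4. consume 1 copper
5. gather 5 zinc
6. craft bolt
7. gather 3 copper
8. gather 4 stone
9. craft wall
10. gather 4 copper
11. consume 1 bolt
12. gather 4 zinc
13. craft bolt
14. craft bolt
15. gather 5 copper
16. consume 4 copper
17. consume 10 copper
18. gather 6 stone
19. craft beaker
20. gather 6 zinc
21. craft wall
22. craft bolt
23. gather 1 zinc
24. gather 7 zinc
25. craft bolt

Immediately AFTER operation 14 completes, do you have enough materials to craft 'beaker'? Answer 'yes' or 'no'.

Answer: no

Derivation:
After 1 (gather 1 zinc): zinc=1
After 2 (gather 5 copper): copper=5 zinc=1
After 3 (consume 1 zinc): copper=5
After 4 (consume 1 copper): copper=4
After 5 (gather 5 zinc): copper=4 zinc=5
After 6 (craft bolt): bolt=1 copper=4 zinc=2
After 7 (gather 3 copper): bolt=1 copper=7 zinc=2
After 8 (gather 4 stone): bolt=1 copper=7 stone=4 zinc=2
After 9 (craft wall): bolt=1 copper=6 wall=3 zinc=2
After 10 (gather 4 copper): bolt=1 copper=10 wall=3 zinc=2
After 11 (consume 1 bolt): copper=10 wall=3 zinc=2
After 12 (gather 4 zinc): copper=10 wall=3 zinc=6
After 13 (craft bolt): bolt=1 copper=10 wall=3 zinc=3
After 14 (craft bolt): bolt=2 copper=10 wall=3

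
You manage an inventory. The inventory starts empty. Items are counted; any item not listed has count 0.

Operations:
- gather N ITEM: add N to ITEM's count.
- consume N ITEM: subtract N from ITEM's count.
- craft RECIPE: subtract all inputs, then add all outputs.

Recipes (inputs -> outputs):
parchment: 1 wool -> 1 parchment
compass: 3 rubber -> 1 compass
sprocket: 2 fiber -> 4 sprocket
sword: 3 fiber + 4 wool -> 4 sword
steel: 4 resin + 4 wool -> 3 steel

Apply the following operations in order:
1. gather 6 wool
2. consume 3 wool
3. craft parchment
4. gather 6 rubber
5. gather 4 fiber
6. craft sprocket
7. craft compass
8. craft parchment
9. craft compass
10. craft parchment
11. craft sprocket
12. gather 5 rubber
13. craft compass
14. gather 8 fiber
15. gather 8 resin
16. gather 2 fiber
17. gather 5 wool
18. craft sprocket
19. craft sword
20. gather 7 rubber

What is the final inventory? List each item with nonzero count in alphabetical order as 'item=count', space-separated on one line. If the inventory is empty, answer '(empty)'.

Answer: compass=3 fiber=5 parchment=3 resin=8 rubber=9 sprocket=12 sword=4 wool=1

Derivation:
After 1 (gather 6 wool): wool=6
After 2 (consume 3 wool): wool=3
After 3 (craft parchment): parchment=1 wool=2
After 4 (gather 6 rubber): parchment=1 rubber=6 wool=2
After 5 (gather 4 fiber): fiber=4 parchment=1 rubber=6 wool=2
After 6 (craft sprocket): fiber=2 parchment=1 rubber=6 sprocket=4 wool=2
After 7 (craft compass): compass=1 fiber=2 parchment=1 rubber=3 sprocket=4 wool=2
After 8 (craft parchment): compass=1 fiber=2 parchment=2 rubber=3 sprocket=4 wool=1
After 9 (craft compass): compass=2 fiber=2 parchment=2 sprocket=4 wool=1
After 10 (craft parchment): compass=2 fiber=2 parchment=3 sprocket=4
After 11 (craft sprocket): compass=2 parchment=3 sprocket=8
After 12 (gather 5 rubber): compass=2 parchment=3 rubber=5 sprocket=8
After 13 (craft compass): compass=3 parchment=3 rubber=2 sprocket=8
After 14 (gather 8 fiber): compass=3 fiber=8 parchment=3 rubber=2 sprocket=8
After 15 (gather 8 resin): compass=3 fiber=8 parchment=3 resin=8 rubber=2 sprocket=8
After 16 (gather 2 fiber): compass=3 fiber=10 parchment=3 resin=8 rubber=2 sprocket=8
After 17 (gather 5 wool): compass=3 fiber=10 parchment=3 resin=8 rubber=2 sprocket=8 wool=5
After 18 (craft sprocket): compass=3 fiber=8 parchment=3 resin=8 rubber=2 sprocket=12 wool=5
After 19 (craft sword): compass=3 fiber=5 parchment=3 resin=8 rubber=2 sprocket=12 sword=4 wool=1
After 20 (gather 7 rubber): compass=3 fiber=5 parchment=3 resin=8 rubber=9 sprocket=12 sword=4 wool=1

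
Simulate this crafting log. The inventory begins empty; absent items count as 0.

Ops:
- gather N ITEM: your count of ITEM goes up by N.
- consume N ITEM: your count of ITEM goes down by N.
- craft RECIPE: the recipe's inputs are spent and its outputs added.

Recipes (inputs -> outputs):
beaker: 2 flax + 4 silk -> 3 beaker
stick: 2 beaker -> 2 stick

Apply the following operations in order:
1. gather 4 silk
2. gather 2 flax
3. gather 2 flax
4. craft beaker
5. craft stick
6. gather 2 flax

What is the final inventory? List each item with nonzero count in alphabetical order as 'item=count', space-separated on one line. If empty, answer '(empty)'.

Answer: beaker=1 flax=4 stick=2

Derivation:
After 1 (gather 4 silk): silk=4
After 2 (gather 2 flax): flax=2 silk=4
After 3 (gather 2 flax): flax=4 silk=4
After 4 (craft beaker): beaker=3 flax=2
After 5 (craft stick): beaker=1 flax=2 stick=2
After 6 (gather 2 flax): beaker=1 flax=4 stick=2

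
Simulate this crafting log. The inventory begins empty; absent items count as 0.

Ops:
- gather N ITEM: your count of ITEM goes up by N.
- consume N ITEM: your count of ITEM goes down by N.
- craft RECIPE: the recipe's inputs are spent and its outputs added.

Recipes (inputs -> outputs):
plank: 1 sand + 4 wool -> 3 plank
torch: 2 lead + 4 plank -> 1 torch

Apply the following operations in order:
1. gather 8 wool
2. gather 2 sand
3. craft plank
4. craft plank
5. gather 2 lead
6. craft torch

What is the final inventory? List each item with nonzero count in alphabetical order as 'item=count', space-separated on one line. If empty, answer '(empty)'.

After 1 (gather 8 wool): wool=8
After 2 (gather 2 sand): sand=2 wool=8
After 3 (craft plank): plank=3 sand=1 wool=4
After 4 (craft plank): plank=6
After 5 (gather 2 lead): lead=2 plank=6
After 6 (craft torch): plank=2 torch=1

Answer: plank=2 torch=1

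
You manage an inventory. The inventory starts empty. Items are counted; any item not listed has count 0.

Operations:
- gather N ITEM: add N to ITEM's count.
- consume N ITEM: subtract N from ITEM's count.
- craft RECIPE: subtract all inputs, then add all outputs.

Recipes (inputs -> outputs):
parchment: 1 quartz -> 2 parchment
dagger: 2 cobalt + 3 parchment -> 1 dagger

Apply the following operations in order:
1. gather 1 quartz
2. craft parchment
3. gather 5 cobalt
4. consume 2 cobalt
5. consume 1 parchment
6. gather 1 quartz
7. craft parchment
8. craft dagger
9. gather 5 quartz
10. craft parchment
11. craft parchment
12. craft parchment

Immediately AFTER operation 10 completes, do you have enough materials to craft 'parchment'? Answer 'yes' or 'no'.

After 1 (gather 1 quartz): quartz=1
After 2 (craft parchment): parchment=2
After 3 (gather 5 cobalt): cobalt=5 parchment=2
After 4 (consume 2 cobalt): cobalt=3 parchment=2
After 5 (consume 1 parchment): cobalt=3 parchment=1
After 6 (gather 1 quartz): cobalt=3 parchment=1 quartz=1
After 7 (craft parchment): cobalt=3 parchment=3
After 8 (craft dagger): cobalt=1 dagger=1
After 9 (gather 5 quartz): cobalt=1 dagger=1 quartz=5
After 10 (craft parchment): cobalt=1 dagger=1 parchment=2 quartz=4

Answer: yes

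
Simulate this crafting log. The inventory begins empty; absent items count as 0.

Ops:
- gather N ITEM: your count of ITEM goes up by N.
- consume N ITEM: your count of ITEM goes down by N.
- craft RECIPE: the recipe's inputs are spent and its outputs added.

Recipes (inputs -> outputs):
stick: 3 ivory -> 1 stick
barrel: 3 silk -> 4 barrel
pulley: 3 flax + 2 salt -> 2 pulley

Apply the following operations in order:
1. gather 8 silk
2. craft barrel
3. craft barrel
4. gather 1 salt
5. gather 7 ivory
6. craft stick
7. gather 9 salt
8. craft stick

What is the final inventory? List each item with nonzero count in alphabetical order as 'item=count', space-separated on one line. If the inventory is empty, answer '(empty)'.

Answer: barrel=8 ivory=1 salt=10 silk=2 stick=2

Derivation:
After 1 (gather 8 silk): silk=8
After 2 (craft barrel): barrel=4 silk=5
After 3 (craft barrel): barrel=8 silk=2
After 4 (gather 1 salt): barrel=8 salt=1 silk=2
After 5 (gather 7 ivory): barrel=8 ivory=7 salt=1 silk=2
After 6 (craft stick): barrel=8 ivory=4 salt=1 silk=2 stick=1
After 7 (gather 9 salt): barrel=8 ivory=4 salt=10 silk=2 stick=1
After 8 (craft stick): barrel=8 ivory=1 salt=10 silk=2 stick=2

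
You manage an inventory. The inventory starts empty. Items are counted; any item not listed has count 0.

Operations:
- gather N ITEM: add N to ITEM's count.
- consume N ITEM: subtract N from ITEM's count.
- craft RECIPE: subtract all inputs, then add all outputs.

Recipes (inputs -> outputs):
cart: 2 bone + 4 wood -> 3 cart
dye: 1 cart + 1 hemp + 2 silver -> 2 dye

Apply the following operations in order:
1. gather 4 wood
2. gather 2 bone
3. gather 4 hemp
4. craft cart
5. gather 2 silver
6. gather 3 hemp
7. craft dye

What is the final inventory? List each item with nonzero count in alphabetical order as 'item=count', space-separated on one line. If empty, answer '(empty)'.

Answer: cart=2 dye=2 hemp=6

Derivation:
After 1 (gather 4 wood): wood=4
After 2 (gather 2 bone): bone=2 wood=4
After 3 (gather 4 hemp): bone=2 hemp=4 wood=4
After 4 (craft cart): cart=3 hemp=4
After 5 (gather 2 silver): cart=3 hemp=4 silver=2
After 6 (gather 3 hemp): cart=3 hemp=7 silver=2
After 7 (craft dye): cart=2 dye=2 hemp=6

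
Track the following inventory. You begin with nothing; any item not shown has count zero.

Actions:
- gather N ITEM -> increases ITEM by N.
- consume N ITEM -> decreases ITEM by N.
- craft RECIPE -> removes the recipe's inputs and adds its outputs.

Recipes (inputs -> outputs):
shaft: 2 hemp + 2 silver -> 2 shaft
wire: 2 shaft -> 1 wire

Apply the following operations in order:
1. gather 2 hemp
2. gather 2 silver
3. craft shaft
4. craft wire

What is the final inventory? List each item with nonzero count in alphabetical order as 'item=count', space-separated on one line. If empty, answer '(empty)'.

After 1 (gather 2 hemp): hemp=2
After 2 (gather 2 silver): hemp=2 silver=2
After 3 (craft shaft): shaft=2
After 4 (craft wire): wire=1

Answer: wire=1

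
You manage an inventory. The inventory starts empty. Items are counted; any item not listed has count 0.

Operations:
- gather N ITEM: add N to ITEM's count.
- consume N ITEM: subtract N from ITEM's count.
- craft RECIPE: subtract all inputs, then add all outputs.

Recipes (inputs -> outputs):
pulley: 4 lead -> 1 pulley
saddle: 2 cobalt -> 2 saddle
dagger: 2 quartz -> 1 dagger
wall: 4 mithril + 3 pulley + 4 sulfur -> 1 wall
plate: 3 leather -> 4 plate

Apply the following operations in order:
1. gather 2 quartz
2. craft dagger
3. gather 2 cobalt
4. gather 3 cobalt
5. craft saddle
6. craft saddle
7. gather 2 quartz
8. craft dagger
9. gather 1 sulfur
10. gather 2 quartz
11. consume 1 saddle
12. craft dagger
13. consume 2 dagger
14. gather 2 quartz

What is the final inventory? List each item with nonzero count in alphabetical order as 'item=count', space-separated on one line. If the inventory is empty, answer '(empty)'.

After 1 (gather 2 quartz): quartz=2
After 2 (craft dagger): dagger=1
After 3 (gather 2 cobalt): cobalt=2 dagger=1
After 4 (gather 3 cobalt): cobalt=5 dagger=1
After 5 (craft saddle): cobalt=3 dagger=1 saddle=2
After 6 (craft saddle): cobalt=1 dagger=1 saddle=4
After 7 (gather 2 quartz): cobalt=1 dagger=1 quartz=2 saddle=4
After 8 (craft dagger): cobalt=1 dagger=2 saddle=4
After 9 (gather 1 sulfur): cobalt=1 dagger=2 saddle=4 sulfur=1
After 10 (gather 2 quartz): cobalt=1 dagger=2 quartz=2 saddle=4 sulfur=1
After 11 (consume 1 saddle): cobalt=1 dagger=2 quartz=2 saddle=3 sulfur=1
After 12 (craft dagger): cobalt=1 dagger=3 saddle=3 sulfur=1
After 13 (consume 2 dagger): cobalt=1 dagger=1 saddle=3 sulfur=1
After 14 (gather 2 quartz): cobalt=1 dagger=1 quartz=2 saddle=3 sulfur=1

Answer: cobalt=1 dagger=1 quartz=2 saddle=3 sulfur=1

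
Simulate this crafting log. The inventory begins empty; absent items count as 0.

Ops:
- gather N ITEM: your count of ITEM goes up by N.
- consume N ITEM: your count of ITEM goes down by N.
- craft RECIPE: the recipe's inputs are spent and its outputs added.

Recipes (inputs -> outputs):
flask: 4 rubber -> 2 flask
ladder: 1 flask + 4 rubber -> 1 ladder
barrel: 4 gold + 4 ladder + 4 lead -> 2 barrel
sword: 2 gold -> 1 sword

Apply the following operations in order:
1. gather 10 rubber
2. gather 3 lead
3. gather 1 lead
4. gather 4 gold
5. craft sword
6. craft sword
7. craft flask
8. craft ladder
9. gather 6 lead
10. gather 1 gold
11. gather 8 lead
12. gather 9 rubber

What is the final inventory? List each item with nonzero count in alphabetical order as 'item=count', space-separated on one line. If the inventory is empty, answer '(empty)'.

After 1 (gather 10 rubber): rubber=10
After 2 (gather 3 lead): lead=3 rubber=10
After 3 (gather 1 lead): lead=4 rubber=10
After 4 (gather 4 gold): gold=4 lead=4 rubber=10
After 5 (craft sword): gold=2 lead=4 rubber=10 sword=1
After 6 (craft sword): lead=4 rubber=10 sword=2
After 7 (craft flask): flask=2 lead=4 rubber=6 sword=2
After 8 (craft ladder): flask=1 ladder=1 lead=4 rubber=2 sword=2
After 9 (gather 6 lead): flask=1 ladder=1 lead=10 rubber=2 sword=2
After 10 (gather 1 gold): flask=1 gold=1 ladder=1 lead=10 rubber=2 sword=2
After 11 (gather 8 lead): flask=1 gold=1 ladder=1 lead=18 rubber=2 sword=2
After 12 (gather 9 rubber): flask=1 gold=1 ladder=1 lead=18 rubber=11 sword=2

Answer: flask=1 gold=1 ladder=1 lead=18 rubber=11 sword=2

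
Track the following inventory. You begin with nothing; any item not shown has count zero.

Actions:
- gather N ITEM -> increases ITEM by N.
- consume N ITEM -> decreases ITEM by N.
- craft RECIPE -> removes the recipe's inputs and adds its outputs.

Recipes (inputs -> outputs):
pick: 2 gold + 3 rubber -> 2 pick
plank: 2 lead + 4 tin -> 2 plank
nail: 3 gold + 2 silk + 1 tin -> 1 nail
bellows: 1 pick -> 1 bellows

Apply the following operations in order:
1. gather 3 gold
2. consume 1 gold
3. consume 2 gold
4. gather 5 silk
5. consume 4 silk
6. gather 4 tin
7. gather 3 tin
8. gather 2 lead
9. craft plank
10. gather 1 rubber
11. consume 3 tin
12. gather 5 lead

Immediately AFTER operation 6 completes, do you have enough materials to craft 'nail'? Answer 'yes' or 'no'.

Answer: no

Derivation:
After 1 (gather 3 gold): gold=3
After 2 (consume 1 gold): gold=2
After 3 (consume 2 gold): (empty)
After 4 (gather 5 silk): silk=5
After 5 (consume 4 silk): silk=1
After 6 (gather 4 tin): silk=1 tin=4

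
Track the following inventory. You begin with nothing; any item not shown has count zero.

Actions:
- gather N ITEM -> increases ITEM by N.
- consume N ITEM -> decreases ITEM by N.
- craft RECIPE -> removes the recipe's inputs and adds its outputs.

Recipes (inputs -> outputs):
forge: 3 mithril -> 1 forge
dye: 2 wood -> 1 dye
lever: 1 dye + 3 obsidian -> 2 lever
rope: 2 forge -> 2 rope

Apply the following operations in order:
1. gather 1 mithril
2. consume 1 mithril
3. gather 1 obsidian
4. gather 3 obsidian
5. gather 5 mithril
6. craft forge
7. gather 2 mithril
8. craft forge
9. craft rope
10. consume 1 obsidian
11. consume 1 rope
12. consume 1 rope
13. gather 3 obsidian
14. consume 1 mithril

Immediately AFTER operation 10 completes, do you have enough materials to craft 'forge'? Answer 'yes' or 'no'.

After 1 (gather 1 mithril): mithril=1
After 2 (consume 1 mithril): (empty)
After 3 (gather 1 obsidian): obsidian=1
After 4 (gather 3 obsidian): obsidian=4
After 5 (gather 5 mithril): mithril=5 obsidian=4
After 6 (craft forge): forge=1 mithril=2 obsidian=4
After 7 (gather 2 mithril): forge=1 mithril=4 obsidian=4
After 8 (craft forge): forge=2 mithril=1 obsidian=4
After 9 (craft rope): mithril=1 obsidian=4 rope=2
After 10 (consume 1 obsidian): mithril=1 obsidian=3 rope=2

Answer: no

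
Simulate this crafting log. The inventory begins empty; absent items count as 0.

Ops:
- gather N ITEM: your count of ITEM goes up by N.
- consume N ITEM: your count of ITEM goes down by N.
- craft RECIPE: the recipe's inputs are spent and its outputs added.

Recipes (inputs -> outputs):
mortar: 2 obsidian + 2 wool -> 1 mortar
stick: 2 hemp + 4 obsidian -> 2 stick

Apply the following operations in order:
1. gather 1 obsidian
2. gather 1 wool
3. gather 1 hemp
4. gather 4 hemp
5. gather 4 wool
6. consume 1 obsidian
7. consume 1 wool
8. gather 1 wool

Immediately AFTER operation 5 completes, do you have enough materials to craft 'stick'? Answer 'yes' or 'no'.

After 1 (gather 1 obsidian): obsidian=1
After 2 (gather 1 wool): obsidian=1 wool=1
After 3 (gather 1 hemp): hemp=1 obsidian=1 wool=1
After 4 (gather 4 hemp): hemp=5 obsidian=1 wool=1
After 5 (gather 4 wool): hemp=5 obsidian=1 wool=5

Answer: no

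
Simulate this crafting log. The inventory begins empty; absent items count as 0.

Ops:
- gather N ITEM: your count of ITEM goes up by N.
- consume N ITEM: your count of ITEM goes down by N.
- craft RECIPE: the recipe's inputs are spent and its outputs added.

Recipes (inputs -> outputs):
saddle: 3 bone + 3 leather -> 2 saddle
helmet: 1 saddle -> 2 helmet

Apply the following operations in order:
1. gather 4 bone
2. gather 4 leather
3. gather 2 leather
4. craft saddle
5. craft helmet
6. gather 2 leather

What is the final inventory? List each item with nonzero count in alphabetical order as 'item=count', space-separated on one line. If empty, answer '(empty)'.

After 1 (gather 4 bone): bone=4
After 2 (gather 4 leather): bone=4 leather=4
After 3 (gather 2 leather): bone=4 leather=6
After 4 (craft saddle): bone=1 leather=3 saddle=2
After 5 (craft helmet): bone=1 helmet=2 leather=3 saddle=1
After 6 (gather 2 leather): bone=1 helmet=2 leather=5 saddle=1

Answer: bone=1 helmet=2 leather=5 saddle=1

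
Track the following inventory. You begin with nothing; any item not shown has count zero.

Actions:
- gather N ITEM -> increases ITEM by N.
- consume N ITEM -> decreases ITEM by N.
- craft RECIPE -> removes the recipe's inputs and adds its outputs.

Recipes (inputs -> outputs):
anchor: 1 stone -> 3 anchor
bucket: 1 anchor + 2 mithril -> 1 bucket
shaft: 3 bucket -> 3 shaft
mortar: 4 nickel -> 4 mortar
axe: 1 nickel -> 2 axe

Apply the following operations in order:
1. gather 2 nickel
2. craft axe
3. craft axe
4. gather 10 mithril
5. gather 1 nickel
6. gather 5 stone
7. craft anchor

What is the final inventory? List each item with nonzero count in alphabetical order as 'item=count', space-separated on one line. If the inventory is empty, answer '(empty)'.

Answer: anchor=3 axe=4 mithril=10 nickel=1 stone=4

Derivation:
After 1 (gather 2 nickel): nickel=2
After 2 (craft axe): axe=2 nickel=1
After 3 (craft axe): axe=4
After 4 (gather 10 mithril): axe=4 mithril=10
After 5 (gather 1 nickel): axe=4 mithril=10 nickel=1
After 6 (gather 5 stone): axe=4 mithril=10 nickel=1 stone=5
After 7 (craft anchor): anchor=3 axe=4 mithril=10 nickel=1 stone=4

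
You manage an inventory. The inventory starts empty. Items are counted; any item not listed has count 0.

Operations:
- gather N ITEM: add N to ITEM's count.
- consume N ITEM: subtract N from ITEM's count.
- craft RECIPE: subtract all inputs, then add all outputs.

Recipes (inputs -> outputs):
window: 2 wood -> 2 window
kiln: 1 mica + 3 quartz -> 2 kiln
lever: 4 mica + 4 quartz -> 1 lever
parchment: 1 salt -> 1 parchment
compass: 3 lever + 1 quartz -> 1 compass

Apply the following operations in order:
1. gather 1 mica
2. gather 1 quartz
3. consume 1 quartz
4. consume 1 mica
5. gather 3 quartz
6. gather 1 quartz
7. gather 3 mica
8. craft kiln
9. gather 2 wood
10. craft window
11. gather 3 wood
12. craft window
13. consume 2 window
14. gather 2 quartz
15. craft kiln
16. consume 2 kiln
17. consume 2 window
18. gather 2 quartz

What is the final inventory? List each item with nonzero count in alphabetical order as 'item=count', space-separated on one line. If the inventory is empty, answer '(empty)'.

Answer: kiln=2 mica=1 quartz=2 wood=1

Derivation:
After 1 (gather 1 mica): mica=1
After 2 (gather 1 quartz): mica=1 quartz=1
After 3 (consume 1 quartz): mica=1
After 4 (consume 1 mica): (empty)
After 5 (gather 3 quartz): quartz=3
After 6 (gather 1 quartz): quartz=4
After 7 (gather 3 mica): mica=3 quartz=4
After 8 (craft kiln): kiln=2 mica=2 quartz=1
After 9 (gather 2 wood): kiln=2 mica=2 quartz=1 wood=2
After 10 (craft window): kiln=2 mica=2 quartz=1 window=2
After 11 (gather 3 wood): kiln=2 mica=2 quartz=1 window=2 wood=3
After 12 (craft window): kiln=2 mica=2 quartz=1 window=4 wood=1
After 13 (consume 2 window): kiln=2 mica=2 quartz=1 window=2 wood=1
After 14 (gather 2 quartz): kiln=2 mica=2 quartz=3 window=2 wood=1
After 15 (craft kiln): kiln=4 mica=1 window=2 wood=1
After 16 (consume 2 kiln): kiln=2 mica=1 window=2 wood=1
After 17 (consume 2 window): kiln=2 mica=1 wood=1
After 18 (gather 2 quartz): kiln=2 mica=1 quartz=2 wood=1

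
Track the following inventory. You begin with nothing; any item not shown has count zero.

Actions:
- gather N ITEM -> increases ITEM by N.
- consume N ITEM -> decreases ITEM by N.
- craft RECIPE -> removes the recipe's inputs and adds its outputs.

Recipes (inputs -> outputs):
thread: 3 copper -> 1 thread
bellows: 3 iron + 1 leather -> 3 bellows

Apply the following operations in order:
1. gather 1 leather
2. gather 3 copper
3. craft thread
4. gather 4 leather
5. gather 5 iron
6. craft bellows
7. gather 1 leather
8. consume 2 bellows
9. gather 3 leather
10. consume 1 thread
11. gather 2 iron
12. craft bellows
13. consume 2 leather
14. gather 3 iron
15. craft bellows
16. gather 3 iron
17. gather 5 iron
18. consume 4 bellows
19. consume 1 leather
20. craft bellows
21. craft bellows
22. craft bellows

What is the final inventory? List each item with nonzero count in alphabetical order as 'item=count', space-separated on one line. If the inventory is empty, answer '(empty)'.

After 1 (gather 1 leather): leather=1
After 2 (gather 3 copper): copper=3 leather=1
After 3 (craft thread): leather=1 thread=1
After 4 (gather 4 leather): leather=5 thread=1
After 5 (gather 5 iron): iron=5 leather=5 thread=1
After 6 (craft bellows): bellows=3 iron=2 leather=4 thread=1
After 7 (gather 1 leather): bellows=3 iron=2 leather=5 thread=1
After 8 (consume 2 bellows): bellows=1 iron=2 leather=5 thread=1
After 9 (gather 3 leather): bellows=1 iron=2 leather=8 thread=1
After 10 (consume 1 thread): bellows=1 iron=2 leather=8
After 11 (gather 2 iron): bellows=1 iron=4 leather=8
After 12 (craft bellows): bellows=4 iron=1 leather=7
After 13 (consume 2 leather): bellows=4 iron=1 leather=5
After 14 (gather 3 iron): bellows=4 iron=4 leather=5
After 15 (craft bellows): bellows=7 iron=1 leather=4
After 16 (gather 3 iron): bellows=7 iron=4 leather=4
After 17 (gather 5 iron): bellows=7 iron=9 leather=4
After 18 (consume 4 bellows): bellows=3 iron=9 leather=4
After 19 (consume 1 leather): bellows=3 iron=9 leather=3
After 20 (craft bellows): bellows=6 iron=6 leather=2
After 21 (craft bellows): bellows=9 iron=3 leather=1
After 22 (craft bellows): bellows=12

Answer: bellows=12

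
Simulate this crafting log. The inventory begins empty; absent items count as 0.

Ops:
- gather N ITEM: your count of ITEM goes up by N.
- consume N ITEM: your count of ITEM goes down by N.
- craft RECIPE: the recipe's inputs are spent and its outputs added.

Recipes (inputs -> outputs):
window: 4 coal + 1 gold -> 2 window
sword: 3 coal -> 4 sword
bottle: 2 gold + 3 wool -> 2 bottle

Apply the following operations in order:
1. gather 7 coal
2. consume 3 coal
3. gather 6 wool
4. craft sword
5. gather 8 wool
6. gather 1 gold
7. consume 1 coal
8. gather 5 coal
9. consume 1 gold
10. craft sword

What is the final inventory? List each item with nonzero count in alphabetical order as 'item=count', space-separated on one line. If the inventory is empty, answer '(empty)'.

After 1 (gather 7 coal): coal=7
After 2 (consume 3 coal): coal=4
After 3 (gather 6 wool): coal=4 wool=6
After 4 (craft sword): coal=1 sword=4 wool=6
After 5 (gather 8 wool): coal=1 sword=4 wool=14
After 6 (gather 1 gold): coal=1 gold=1 sword=4 wool=14
After 7 (consume 1 coal): gold=1 sword=4 wool=14
After 8 (gather 5 coal): coal=5 gold=1 sword=4 wool=14
After 9 (consume 1 gold): coal=5 sword=4 wool=14
After 10 (craft sword): coal=2 sword=8 wool=14

Answer: coal=2 sword=8 wool=14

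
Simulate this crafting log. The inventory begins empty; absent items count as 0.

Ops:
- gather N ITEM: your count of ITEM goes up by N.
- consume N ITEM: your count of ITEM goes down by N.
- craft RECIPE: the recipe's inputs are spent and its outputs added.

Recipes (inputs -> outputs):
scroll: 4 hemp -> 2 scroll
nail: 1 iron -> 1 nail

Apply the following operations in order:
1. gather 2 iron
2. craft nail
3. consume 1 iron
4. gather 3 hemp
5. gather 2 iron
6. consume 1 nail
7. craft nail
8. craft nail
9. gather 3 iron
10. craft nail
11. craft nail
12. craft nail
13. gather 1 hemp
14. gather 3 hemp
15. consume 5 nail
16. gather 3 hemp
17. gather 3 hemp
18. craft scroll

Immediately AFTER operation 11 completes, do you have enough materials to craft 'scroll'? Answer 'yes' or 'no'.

After 1 (gather 2 iron): iron=2
After 2 (craft nail): iron=1 nail=1
After 3 (consume 1 iron): nail=1
After 4 (gather 3 hemp): hemp=3 nail=1
After 5 (gather 2 iron): hemp=3 iron=2 nail=1
After 6 (consume 1 nail): hemp=3 iron=2
After 7 (craft nail): hemp=3 iron=1 nail=1
After 8 (craft nail): hemp=3 nail=2
After 9 (gather 3 iron): hemp=3 iron=3 nail=2
After 10 (craft nail): hemp=3 iron=2 nail=3
After 11 (craft nail): hemp=3 iron=1 nail=4

Answer: no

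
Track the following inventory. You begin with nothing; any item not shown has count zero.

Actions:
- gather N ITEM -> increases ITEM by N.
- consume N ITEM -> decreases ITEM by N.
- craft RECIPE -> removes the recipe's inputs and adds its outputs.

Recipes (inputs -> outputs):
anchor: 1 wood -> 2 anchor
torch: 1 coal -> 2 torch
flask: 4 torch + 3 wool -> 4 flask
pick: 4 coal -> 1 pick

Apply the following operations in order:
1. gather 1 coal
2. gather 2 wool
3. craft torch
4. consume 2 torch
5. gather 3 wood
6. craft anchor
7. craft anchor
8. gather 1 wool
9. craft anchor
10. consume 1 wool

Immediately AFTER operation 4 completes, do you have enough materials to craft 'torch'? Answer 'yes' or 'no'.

Answer: no

Derivation:
After 1 (gather 1 coal): coal=1
After 2 (gather 2 wool): coal=1 wool=2
After 3 (craft torch): torch=2 wool=2
After 4 (consume 2 torch): wool=2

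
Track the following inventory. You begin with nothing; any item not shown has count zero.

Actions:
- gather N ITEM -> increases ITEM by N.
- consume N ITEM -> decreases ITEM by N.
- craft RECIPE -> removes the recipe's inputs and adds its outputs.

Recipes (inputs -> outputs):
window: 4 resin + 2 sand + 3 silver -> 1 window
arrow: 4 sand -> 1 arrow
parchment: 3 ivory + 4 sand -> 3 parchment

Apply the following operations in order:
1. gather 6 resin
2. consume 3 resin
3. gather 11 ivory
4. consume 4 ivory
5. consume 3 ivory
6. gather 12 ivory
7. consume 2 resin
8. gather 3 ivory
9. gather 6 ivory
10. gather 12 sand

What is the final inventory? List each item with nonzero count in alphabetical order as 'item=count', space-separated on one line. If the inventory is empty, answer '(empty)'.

Answer: ivory=25 resin=1 sand=12

Derivation:
After 1 (gather 6 resin): resin=6
After 2 (consume 3 resin): resin=3
After 3 (gather 11 ivory): ivory=11 resin=3
After 4 (consume 4 ivory): ivory=7 resin=3
After 5 (consume 3 ivory): ivory=4 resin=3
After 6 (gather 12 ivory): ivory=16 resin=3
After 7 (consume 2 resin): ivory=16 resin=1
After 8 (gather 3 ivory): ivory=19 resin=1
After 9 (gather 6 ivory): ivory=25 resin=1
After 10 (gather 12 sand): ivory=25 resin=1 sand=12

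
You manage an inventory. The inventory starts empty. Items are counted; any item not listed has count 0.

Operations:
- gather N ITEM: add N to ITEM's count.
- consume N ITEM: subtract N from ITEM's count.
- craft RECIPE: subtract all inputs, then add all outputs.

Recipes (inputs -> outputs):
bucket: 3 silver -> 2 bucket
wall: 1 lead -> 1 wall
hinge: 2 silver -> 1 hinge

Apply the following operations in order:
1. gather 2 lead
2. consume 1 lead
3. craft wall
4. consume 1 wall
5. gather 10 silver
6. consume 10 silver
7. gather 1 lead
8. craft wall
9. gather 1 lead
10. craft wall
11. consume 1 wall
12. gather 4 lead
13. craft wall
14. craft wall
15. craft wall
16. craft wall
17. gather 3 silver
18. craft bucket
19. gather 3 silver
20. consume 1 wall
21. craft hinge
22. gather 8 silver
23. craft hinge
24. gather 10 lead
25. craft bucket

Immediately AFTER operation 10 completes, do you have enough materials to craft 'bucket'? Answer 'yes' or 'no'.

Answer: no

Derivation:
After 1 (gather 2 lead): lead=2
After 2 (consume 1 lead): lead=1
After 3 (craft wall): wall=1
After 4 (consume 1 wall): (empty)
After 5 (gather 10 silver): silver=10
After 6 (consume 10 silver): (empty)
After 7 (gather 1 lead): lead=1
After 8 (craft wall): wall=1
After 9 (gather 1 lead): lead=1 wall=1
After 10 (craft wall): wall=2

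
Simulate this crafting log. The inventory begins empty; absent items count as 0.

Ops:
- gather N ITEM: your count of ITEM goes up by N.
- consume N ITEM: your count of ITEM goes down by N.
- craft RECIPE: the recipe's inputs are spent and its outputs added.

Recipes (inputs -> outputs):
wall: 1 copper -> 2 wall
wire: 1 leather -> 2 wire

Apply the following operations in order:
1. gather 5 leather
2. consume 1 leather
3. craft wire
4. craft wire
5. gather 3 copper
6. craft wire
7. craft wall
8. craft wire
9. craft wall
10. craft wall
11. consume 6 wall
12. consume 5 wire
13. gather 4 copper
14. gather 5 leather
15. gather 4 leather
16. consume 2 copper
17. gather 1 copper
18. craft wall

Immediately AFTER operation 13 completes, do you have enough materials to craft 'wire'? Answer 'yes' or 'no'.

Answer: no

Derivation:
After 1 (gather 5 leather): leather=5
After 2 (consume 1 leather): leather=4
After 3 (craft wire): leather=3 wire=2
After 4 (craft wire): leather=2 wire=4
After 5 (gather 3 copper): copper=3 leather=2 wire=4
After 6 (craft wire): copper=3 leather=1 wire=6
After 7 (craft wall): copper=2 leather=1 wall=2 wire=6
After 8 (craft wire): copper=2 wall=2 wire=8
After 9 (craft wall): copper=1 wall=4 wire=8
After 10 (craft wall): wall=6 wire=8
After 11 (consume 6 wall): wire=8
After 12 (consume 5 wire): wire=3
After 13 (gather 4 copper): copper=4 wire=3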